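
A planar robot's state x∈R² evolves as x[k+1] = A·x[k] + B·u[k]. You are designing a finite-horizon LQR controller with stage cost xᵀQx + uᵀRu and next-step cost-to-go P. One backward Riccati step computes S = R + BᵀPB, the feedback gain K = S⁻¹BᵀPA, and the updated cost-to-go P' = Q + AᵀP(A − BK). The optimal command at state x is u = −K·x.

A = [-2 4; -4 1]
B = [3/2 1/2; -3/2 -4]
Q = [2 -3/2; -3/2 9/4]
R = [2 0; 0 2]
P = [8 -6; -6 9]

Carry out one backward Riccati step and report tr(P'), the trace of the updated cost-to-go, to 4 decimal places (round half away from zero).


29.7213

BᵀP = [21.0000 -22.5000; 28.0000 -39.0000]
S = R + BᵀPB = [2 0; 0 2] + [65.2500 100.5000; 100.5000 170.0000] = [67.2500 100.5000; 100.5000 172.0000]
BᵀPA = [48.0000 61.5000; 100.0000 73.0000]
K = S⁻¹·BᵀPA = [-1.2231 2.2100; 1.2961 -0.8669]
A−BK = [-0.8134 1.1185; -0.6504 0.8475]
AᵀP(A−BK) = [9.1031 -11.3912; -11.3912 16.3682]
P' = Q + AᵀP(A−BK) = [11.1031 -12.8912; -12.8912 18.6182]
tr(P') = 29.7213


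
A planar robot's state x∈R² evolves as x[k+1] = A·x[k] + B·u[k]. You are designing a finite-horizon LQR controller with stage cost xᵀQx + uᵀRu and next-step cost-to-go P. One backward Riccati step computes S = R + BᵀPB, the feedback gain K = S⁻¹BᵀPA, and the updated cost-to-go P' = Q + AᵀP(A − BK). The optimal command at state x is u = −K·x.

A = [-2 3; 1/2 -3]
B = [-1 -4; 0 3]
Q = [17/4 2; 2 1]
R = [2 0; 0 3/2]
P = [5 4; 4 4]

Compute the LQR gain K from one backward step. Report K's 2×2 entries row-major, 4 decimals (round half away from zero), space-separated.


0.6936 0.3642 0.3931 -0.6936

BᵀP = [-5.0000 -4.0000; -8.0000 -4.0000]
S = R + BᵀPB = [2 0; 0 3/2] + [5.0000 8.0000; 8.0000 20.0000] = [7.0000 8.0000; 8.0000 21.5000]
BᵀPA = [8.0000 -3.0000; 14.0000 -12.0000]
K = S⁻¹·BᵀPA = [0.6936 0.3642; 0.3931 -0.6936]
A−BK = [0.2659 0.5896; -0.6792 -0.9191]
AᵀP(A−BK) = [1.9480 0.7977; 0.7977 1.7688]
P' = Q + AᵀP(A−BK) = [6.1980 2.7977; 2.7977 2.7688]
tr(P') = 8.9668


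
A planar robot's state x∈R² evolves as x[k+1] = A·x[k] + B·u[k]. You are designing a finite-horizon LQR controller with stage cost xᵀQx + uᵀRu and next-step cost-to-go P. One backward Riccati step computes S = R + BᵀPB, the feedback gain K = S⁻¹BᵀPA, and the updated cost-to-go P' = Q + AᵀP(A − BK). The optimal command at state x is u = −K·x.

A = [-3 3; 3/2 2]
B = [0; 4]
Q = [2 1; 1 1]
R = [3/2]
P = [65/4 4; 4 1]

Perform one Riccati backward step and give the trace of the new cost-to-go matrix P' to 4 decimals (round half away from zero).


BᵀP = [16.0000 4.0000]
S = R + BᵀPB = [3/2] + [16.0000] = [17.5000]
BᵀPA = [-42.0000 56.0000]
K = S⁻¹·BᵀPA = [-2.4000 3.2000]
A−BK = [-3.0000 3.0000; 11.1000 -10.8000]
AᵀP(A−BK) = [11.7000 -14.8500; -14.8500 19.0500]
P' = Q + AᵀP(A−BK) = [13.7000 -13.8500; -13.8500 20.0500]
tr(P') = 33.7500

33.7500


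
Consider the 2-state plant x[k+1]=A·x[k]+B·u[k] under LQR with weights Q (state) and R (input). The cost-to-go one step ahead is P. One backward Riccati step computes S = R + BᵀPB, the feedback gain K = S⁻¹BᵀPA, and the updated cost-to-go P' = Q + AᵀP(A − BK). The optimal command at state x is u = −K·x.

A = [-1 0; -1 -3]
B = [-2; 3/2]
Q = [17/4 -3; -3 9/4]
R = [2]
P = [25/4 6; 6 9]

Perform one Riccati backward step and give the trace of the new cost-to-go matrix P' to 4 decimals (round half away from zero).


112.5944

BᵀP = [-3.5000 1.5000]
S = R + BᵀPB = [2] + [9.2500] = [11.2500]
BᵀPA = [2.0000 -4.5000]
K = S⁻¹·BᵀPA = [0.1778 -0.4000]
A−BK = [-0.6444 -0.8000; -1.2667 -2.4000]
AᵀP(A−BK) = [26.8944 45.8000; 45.8000 79.2000]
P' = Q + AᵀP(A−BK) = [31.1444 42.8000; 42.8000 81.4500]
tr(P') = 112.5944


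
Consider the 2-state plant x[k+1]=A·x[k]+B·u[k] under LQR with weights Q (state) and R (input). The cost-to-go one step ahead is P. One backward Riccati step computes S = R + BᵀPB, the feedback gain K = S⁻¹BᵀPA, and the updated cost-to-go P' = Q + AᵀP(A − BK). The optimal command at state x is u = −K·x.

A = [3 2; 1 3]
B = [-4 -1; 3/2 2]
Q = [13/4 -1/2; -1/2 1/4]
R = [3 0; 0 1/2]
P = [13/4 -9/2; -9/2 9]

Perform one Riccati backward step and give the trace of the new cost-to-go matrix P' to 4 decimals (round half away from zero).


BᵀP = [-19.7500 31.5000; -12.2500 22.5000]
S = R + BᵀPB = [3 0; 0 1/2] + [126.2500 82.7500; 82.7500 57.2500] = [129.2500 82.7500; 82.7500 57.7500]
BᵀPA = [-27.7500 55.0000; -14.2500 43.0000]
K = S⁻¹·BᵀPA = [-0.6866 -0.6195; 0.7371 1.6323]
A−BK = [0.9907 1.1543; 0.5557 0.6647]
AᵀP(A−BK) = [2.7002 3.0687; 3.0687 3.8849]
P' = Q + AᵀP(A−BK) = [5.9502 2.5687; 2.5687 4.1349]
tr(P') = 10.0850

10.0850


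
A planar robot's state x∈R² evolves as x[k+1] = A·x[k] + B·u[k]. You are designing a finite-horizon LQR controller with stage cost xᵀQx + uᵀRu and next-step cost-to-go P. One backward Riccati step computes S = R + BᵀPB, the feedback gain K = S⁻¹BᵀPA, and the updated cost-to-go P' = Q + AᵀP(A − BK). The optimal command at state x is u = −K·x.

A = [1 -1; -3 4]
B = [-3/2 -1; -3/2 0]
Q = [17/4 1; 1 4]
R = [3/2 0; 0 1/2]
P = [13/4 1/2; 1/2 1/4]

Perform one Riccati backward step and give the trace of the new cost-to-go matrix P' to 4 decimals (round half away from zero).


12.5461

BᵀP = [-5.6250 -1.1250; -3.2500 -0.5000]
S = R + BᵀPB = [3/2 0; 0 1/2] + [10.1250 5.6250; 5.6250 3.2500] = [11.6250 5.6250; 5.6250 3.7500]
BᵀPA = [-2.2500 1.1250; -1.7500 1.2500]
K = S⁻¹·BᵀPA = [0.1176 -0.2353; -0.6431 0.6863]
A−BK = [0.5333 -0.6667; -2.8235 3.6471]
AᵀP(A−BK) = [1.6392 -2.0784; -2.0784 2.6569]
P' = Q + AᵀP(A−BK) = [5.8892 -1.0784; -1.0784 6.6569]
tr(P') = 12.5461


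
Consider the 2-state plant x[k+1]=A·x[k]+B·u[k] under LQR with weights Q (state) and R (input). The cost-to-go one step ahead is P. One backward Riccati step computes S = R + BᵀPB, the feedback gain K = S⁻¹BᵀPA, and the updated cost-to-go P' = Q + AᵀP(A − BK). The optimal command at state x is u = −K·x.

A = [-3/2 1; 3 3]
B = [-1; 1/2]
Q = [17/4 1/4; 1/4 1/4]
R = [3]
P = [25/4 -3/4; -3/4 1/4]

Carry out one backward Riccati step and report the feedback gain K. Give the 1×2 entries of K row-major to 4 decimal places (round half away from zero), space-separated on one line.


BᵀP = [-6.6250 0.8750]
S = R + BᵀPB = [3] + [7.0625] = [10.0625]
BᵀPA = [12.5625 -4.0000]
K = S⁻¹·BᵀPA = [1.2484 -0.3975]
A−BK = [-0.2516 0.6025; 2.3758 3.1988]
AᵀP(A−BK) = [7.3789 -1.0062; -1.0062 2.4099]
P' = Q + AᵀP(A−BK) = [11.6289 -0.7562; -0.7562 2.6599]
tr(P') = 14.2888

1.2484 -0.3975


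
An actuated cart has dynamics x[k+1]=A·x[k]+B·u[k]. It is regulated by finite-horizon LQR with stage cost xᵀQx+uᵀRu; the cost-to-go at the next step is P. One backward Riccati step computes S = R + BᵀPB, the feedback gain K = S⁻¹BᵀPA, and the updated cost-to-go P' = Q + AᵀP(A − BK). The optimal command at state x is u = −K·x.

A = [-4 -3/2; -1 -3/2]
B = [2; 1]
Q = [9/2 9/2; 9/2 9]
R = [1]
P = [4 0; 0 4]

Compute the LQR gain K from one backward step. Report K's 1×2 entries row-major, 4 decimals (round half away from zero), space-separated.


BᵀP = [8.0000 4.0000]
S = R + BᵀPB = [1] + [20.0000] = [21.0000]
BᵀPA = [-36.0000 -18.0000]
K = S⁻¹·BᵀPA = [-1.7143 -0.8571]
A−BK = [-0.5714 0.2143; 0.7143 -0.6429]
AᵀP(A−BK) = [6.2857 -0.8571; -0.8571 2.5714]
P' = Q + AᵀP(A−BK) = [10.7857 3.6429; 3.6429 11.5714]
tr(P') = 22.3571

-1.7143 -0.8571


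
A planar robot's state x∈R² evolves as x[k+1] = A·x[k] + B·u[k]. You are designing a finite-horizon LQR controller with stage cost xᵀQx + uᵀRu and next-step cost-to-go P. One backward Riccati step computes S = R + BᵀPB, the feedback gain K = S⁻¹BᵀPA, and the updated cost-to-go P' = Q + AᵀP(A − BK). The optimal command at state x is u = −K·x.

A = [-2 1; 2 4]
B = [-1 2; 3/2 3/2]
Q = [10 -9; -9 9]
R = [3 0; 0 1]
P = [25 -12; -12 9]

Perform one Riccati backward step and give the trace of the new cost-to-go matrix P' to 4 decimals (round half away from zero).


BᵀP = [-43.0000 25.5000; 32.0000 -10.5000]
S = R + BᵀPB = [3 0; 0 1] + [81.2500 -47.7500; -47.7500 48.2500] = [84.2500 -47.7500; -47.7500 49.2500]
BᵀPA = [137.0000 59.0000; -85.0000 -10.0000]
K = S⁻¹·BᵀPA = [1.4383 1.2991; -0.3314 1.0564]
A−BK = [0.1011 0.1862; 0.3397 0.4668]
AᵀP(A−BK) = [6.7856 5.8275; 5.8275 6.9204]
P' = Q + AᵀP(A−BK) = [16.7856 -3.1725; -3.1725 15.9204]
tr(P') = 32.7060

32.7060


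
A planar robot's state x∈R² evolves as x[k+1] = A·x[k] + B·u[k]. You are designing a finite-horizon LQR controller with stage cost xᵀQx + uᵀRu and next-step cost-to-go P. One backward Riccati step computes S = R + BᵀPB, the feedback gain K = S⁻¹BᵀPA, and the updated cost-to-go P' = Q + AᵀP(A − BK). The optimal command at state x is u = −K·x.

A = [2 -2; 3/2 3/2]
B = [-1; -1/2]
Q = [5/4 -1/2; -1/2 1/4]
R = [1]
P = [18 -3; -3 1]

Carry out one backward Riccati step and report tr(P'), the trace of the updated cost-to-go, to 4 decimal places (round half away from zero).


14.2385

BᵀP = [-16.5000 2.5000]
S = R + BᵀPB = [1] + [15.2500] = [16.2500]
BᵀPA = [-29.2500 36.7500]
K = S⁻¹·BᵀPA = [-1.8000 2.2615]
A−BK = [0.2000 0.2615; 0.6000 2.6308]
AᵀP(A−BK) = [3.6000 -3.6000; -3.6000 9.1385]
P' = Q + AᵀP(A−BK) = [4.8500 -4.1000; -4.1000 9.3885]
tr(P') = 14.2385


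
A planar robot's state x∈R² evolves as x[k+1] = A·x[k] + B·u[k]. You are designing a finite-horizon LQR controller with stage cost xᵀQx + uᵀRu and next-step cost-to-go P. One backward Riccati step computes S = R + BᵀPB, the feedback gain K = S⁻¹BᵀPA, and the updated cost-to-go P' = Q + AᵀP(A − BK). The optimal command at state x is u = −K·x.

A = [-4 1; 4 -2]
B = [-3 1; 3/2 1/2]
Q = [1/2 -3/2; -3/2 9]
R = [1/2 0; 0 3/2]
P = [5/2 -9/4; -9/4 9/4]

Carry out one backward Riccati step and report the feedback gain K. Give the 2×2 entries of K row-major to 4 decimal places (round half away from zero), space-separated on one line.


1.7466 -0.6532 0.0658 -0.0742

BᵀP = [-10.8750 10.1250; 1.3750 -1.1250]
S = R + BᵀPB = [1/2 0; 0 3/2] + [47.8125 -5.8125; -5.8125 0.8125] = [48.3125 -5.8125; -5.8125 2.3125]
BᵀPA = [84.0000 -31.1250; -10.0000 3.6250]
K = S⁻¹·BᵀPA = [1.7466 -0.6532; 0.0658 -0.0742]
A−BK = [1.1740 -0.8853; 1.3472 -0.9832]
AᵀP(A−BK) = [1.9439 -0.8757; -0.8757 0.4391]
P' = Q + AᵀP(A−BK) = [2.4439 -2.3757; -2.3757 9.4391]
tr(P') = 11.8829


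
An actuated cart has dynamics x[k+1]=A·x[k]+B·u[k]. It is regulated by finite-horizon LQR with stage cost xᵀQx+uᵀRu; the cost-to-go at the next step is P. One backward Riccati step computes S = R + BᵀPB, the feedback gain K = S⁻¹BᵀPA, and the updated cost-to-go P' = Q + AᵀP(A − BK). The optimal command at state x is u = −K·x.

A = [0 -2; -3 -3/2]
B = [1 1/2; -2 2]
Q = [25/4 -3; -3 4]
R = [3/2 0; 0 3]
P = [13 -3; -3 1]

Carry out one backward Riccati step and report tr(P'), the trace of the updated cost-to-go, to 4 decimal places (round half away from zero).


16.0587

BᵀP = [19.0000 -5.0000; 0.5000 0.5000]
S = R + BᵀPB = [3/2 0; 0 3] + [29.0000 -0.5000; -0.5000 1.2500] = [30.5000 -0.5000; -0.5000 4.2500]
BᵀPA = [15.0000 -30.5000; -1.5000 -1.7500]
K = S⁻¹·BᵀPA = [0.4870 -1.0087; -0.2957 -0.5304]
A−BK = [-0.3391 -0.7261; -1.4348 -2.4565]
AᵀP(A−BK) = [1.2522 0.8348; 0.8348 4.5565]
P' = Q + AᵀP(A−BK) = [7.5022 -2.1652; -2.1652 8.5565]
tr(P') = 16.0587


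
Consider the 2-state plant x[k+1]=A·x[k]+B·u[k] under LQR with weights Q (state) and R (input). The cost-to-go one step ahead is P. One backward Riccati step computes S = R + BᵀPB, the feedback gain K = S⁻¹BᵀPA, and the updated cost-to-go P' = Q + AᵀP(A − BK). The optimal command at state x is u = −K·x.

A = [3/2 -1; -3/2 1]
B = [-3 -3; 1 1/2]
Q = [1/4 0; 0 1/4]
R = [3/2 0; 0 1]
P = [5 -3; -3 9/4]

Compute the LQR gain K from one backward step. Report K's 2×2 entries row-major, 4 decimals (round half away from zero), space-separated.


-0.3679 0.2453 -0.3240 0.2160

BᵀP = [-18.0000 11.2500; -16.5000 10.1250]
S = R + BᵀPB = [3/2 0; 0 1] + [65.2500 59.6250; 59.6250 54.5625] = [66.7500 59.6250; 59.6250 55.5625]
BᵀPA = [-43.8750 29.2500; -39.9375 26.6250]
K = S⁻¹·BᵀPA = [-0.3679 0.2453; -0.3240 0.2160]
A−BK = [-0.5757 0.3838; -0.9701 0.6467]
AᵀP(A−BK) = [0.7317 -0.4878; -0.4878 0.3252]
P' = Q + AᵀP(A−BK) = [0.9817 -0.4878; -0.4878 0.5752]
tr(P') = 1.5569


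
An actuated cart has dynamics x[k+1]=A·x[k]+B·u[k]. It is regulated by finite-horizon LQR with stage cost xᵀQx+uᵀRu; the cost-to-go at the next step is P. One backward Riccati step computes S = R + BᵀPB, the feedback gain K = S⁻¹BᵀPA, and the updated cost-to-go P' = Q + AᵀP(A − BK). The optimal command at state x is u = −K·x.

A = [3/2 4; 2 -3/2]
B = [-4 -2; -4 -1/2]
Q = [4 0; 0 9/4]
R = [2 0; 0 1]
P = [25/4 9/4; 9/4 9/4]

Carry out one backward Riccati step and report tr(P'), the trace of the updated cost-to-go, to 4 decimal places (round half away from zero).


15.1057

BᵀP = [-34.0000 -18.0000; -13.6250 -5.6250]
S = R + BᵀPB = [2 0; 0 1] + [208.0000 77.0000; 77.0000 30.0625] = [210.0000 77.0000; 77.0000 31.0625]
BᵀPA = [-87.0000 -109.0000; -31.6875 -46.0625]
K = S⁻¹·BᵀPA = [-0.4418 0.2710; 0.0751 -2.1546]
A−BK = [-0.1171 0.7747; 0.2703 -1.4934]
AᵀP(A−BK) = [0.5037 -1.0118; -1.0118 8.3520]
P' = Q + AᵀP(A−BK) = [4.5037 -1.0118; -1.0118 10.6020]
tr(P') = 15.1057


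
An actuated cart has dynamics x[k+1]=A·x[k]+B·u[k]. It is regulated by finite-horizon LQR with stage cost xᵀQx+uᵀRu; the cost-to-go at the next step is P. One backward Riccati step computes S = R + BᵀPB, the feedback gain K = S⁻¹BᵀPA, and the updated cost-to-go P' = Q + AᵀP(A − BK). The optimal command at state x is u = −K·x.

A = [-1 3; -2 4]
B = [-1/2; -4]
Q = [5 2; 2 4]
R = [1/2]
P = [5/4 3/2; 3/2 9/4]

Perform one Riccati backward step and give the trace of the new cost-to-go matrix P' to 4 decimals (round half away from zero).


BᵀP = [-6.6250 -9.7500]
S = R + BᵀPB = [1/2] + [42.3125] = [42.8125]
BᵀPA = [26.1250 -58.8750]
K = S⁻¹·BᵀPA = [0.6102 -1.3752]
A−BK = [-0.6949 2.3124; 0.4409 -1.5007]
AᵀP(A−BK) = [0.3080 -0.8234; -0.8234 2.2861]
P' = Q + AᵀP(A−BK) = [5.3080 1.1766; 1.1766 6.2861]
tr(P') = 11.5942

11.5942


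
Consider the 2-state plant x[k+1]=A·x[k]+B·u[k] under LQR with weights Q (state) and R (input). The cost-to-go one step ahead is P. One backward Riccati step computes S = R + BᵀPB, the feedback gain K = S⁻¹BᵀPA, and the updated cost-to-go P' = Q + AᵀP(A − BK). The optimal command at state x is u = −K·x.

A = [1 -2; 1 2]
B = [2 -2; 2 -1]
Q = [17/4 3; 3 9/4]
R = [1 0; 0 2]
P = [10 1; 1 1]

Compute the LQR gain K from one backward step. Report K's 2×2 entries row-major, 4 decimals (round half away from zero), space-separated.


0.3743 0.1925 -0.1283 0.9626

BᵀP = [22.0000 4.0000; -21.0000 -3.0000]
S = R + BᵀPB = [1 0; 0 2] + [52.0000 -48.0000; -48.0000 45.0000] = [53.0000 -48.0000; -48.0000 47.0000]
BᵀPA = [26.0000 -36.0000; -24.0000 36.0000]
K = S⁻¹·BᵀPA = [0.3743 0.1925; -0.1283 0.9626]
A−BK = [-0.0053 -0.4599; 0.1230 2.5775]
AᵀP(A−BK) = [0.1872 0.0963; 0.0963 8.2781]
P' = Q + AᵀP(A−BK) = [4.4372 3.0963; 3.0963 10.5281]
tr(P') = 14.9652


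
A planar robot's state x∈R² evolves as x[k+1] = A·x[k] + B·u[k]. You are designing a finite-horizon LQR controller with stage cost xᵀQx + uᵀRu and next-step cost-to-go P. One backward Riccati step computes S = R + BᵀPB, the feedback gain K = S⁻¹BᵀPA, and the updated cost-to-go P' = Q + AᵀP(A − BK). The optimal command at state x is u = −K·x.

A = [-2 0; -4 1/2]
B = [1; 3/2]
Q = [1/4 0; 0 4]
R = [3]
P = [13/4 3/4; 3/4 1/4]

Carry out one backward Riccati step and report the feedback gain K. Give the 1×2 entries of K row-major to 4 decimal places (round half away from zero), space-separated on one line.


BᵀP = [4.3750 1.1250]
S = R + BᵀPB = [3] + [6.0625] = [9.0625]
BᵀPA = [-13.2500 0.5625]
K = S⁻¹·BᵀPA = [-1.4621 0.0621]
A−BK = [-0.5379 -0.0621; -1.8069 0.4069]
AᵀP(A−BK) = [9.6276 -0.4276; -0.4276 0.0276]
P' = Q + AᵀP(A−BK) = [9.8776 -0.4276; -0.4276 4.0276]
tr(P') = 13.9052

-1.4621 0.0621


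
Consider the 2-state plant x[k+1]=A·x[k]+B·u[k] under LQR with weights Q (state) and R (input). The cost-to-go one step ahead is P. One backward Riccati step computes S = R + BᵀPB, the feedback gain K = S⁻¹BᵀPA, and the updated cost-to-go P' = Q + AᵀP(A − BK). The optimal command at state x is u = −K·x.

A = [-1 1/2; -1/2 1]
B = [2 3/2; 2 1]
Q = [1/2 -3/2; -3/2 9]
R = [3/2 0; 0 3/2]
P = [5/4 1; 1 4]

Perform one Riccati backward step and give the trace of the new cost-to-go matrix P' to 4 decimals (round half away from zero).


BᵀP = [4.5000 10.0000; 2.8750 5.5000]
S = R + BᵀPB = [3/2 0; 0 3/2] + [29.0000 16.7500; 16.7500 9.8125] = [30.5000 16.7500; 16.7500 11.3125]
BᵀPA = [-9.5000 12.2500; -5.6250 6.9375]
K = S⁻¹·BᵀPA = [-0.2055 0.3471; -0.1929 0.0994]
A−BK = [-0.2996 -0.3432; 0.1040 0.2065]
AᵀP(A−BK) = [0.2123 -0.0189; -0.0189 0.3715]
P' = Q + AᵀP(A−BK) = [0.7123 -1.5189; -1.5189 9.3715]
tr(P') = 10.0839

10.0839


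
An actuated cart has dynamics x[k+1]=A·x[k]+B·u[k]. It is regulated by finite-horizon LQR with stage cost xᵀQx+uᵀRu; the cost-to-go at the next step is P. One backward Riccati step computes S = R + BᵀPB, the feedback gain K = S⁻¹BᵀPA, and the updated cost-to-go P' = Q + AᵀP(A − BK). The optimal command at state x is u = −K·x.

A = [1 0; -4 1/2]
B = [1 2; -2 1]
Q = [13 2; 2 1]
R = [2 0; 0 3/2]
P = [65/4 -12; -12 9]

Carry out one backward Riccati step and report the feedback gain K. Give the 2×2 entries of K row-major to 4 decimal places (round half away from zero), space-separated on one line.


1.3058 -0.1290 0.5294 -0.0358

BᵀP = [40.2500 -30.0000; 20.5000 -15.0000]
S = R + BᵀPB = [2 0; 0 3/2] + [100.2500 50.5000; 50.5000 26.0000] = [102.2500 50.5000; 50.5000 27.5000]
BᵀPA = [160.2500 -15.0000; 80.5000 -7.5000]
K = S⁻¹·BᵀPA = [1.3058 -0.1290; 0.5294 -0.0358]
A−BK = [-1.3645 0.2007; -1.9178 0.2778]
AᵀP(A−BK) = [4.3832 -0.4429; -0.4429 0.0462]
P' = Q + AᵀP(A−BK) = [17.3832 1.5571; 1.5571 1.0462]
tr(P') = 18.4294


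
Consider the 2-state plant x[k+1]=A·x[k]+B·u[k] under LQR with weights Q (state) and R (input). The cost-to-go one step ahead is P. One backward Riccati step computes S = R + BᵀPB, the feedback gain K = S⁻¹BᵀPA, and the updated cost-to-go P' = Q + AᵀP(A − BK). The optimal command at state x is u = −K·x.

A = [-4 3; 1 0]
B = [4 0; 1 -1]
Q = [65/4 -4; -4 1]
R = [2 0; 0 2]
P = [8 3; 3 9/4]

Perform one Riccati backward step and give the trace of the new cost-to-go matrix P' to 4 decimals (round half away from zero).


BᵀP = [35.0000 14.2500; -3.0000 -2.2500]
S = R + BᵀPB = [2 0; 0 2] + [154.2500 -14.2500; -14.2500 2.2500] = [156.2500 -14.2500; -14.2500 4.2500]
BᵀPA = [-125.7500 105.0000; 9.7500 -9.0000]
K = S⁻¹·BᵀPA = [-0.8579 0.6898; -0.5824 0.1952]
A−BK = [-0.5683 0.2408; 1.2755 -0.4946]
AᵀP(A−BK) = [4.0456 -2.1605; -2.1605 1.3275]
P' = Q + AᵀP(A−BK) = [20.2956 -6.1605; -6.1605 2.3275]
tr(P') = 22.6231

22.6231


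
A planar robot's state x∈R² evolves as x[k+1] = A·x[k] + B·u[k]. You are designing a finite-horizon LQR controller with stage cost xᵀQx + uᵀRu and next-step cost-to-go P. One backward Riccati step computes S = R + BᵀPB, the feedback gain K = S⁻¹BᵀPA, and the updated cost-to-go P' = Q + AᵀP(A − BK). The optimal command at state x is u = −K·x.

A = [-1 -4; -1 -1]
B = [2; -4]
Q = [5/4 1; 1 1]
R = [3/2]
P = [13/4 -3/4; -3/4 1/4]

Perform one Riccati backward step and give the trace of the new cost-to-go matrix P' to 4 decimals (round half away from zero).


BᵀP = [9.5000 -2.5000]
S = R + BᵀPB = [3/2] + [29.0000] = [30.5000]
BᵀPA = [-7.0000 -35.5000]
K = S⁻¹·BᵀPA = [-0.2295 -1.1639]
A−BK = [-0.5410 -1.6721; -1.9180 -5.6557]
AᵀP(A−BK) = [0.3934 1.3525; 1.3525 4.9303]
P' = Q + AᵀP(A−BK) = [1.6434 2.3525; 2.3525 5.9303]
tr(P') = 7.5738

7.5738


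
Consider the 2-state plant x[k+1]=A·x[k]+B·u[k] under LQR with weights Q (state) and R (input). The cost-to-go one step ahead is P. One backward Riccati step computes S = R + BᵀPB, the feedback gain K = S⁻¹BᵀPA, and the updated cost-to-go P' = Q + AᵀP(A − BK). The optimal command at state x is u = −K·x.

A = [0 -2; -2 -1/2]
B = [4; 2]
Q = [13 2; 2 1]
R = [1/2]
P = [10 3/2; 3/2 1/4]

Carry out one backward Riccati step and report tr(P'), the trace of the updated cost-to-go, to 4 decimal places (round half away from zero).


14.2104

BᵀP = [43.0000 6.5000]
S = R + BᵀPB = [1/2] + [185.0000] = [185.5000]
BᵀPA = [-13.0000 -89.2500]
K = S⁻¹·BᵀPA = [-0.0701 -0.4811]
A−BK = [0.2803 -0.0755; -1.8598 0.4623]
AᵀP(A−BK) = [0.0889 -0.0047; -0.0047 0.1215]
P' = Q + AᵀP(A−BK) = [13.0889 1.9953; 1.9953 1.1215]
tr(P') = 14.2104


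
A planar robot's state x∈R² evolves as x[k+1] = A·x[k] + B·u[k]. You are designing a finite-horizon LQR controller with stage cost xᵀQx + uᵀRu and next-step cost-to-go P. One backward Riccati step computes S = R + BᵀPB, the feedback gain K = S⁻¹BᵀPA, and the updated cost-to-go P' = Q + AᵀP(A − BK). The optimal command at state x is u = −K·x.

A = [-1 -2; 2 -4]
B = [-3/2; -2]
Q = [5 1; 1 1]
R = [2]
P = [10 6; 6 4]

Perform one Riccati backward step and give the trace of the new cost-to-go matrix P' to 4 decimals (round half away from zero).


BᵀP = [-27.0000 -17.0000]
S = R + BᵀPB = [2] + [74.5000] = [76.5000]
BᵀPA = [-7.0000 122.0000]
K = S⁻¹·BᵀPA = [-0.0915 1.5948]
A−BK = [-1.1373 0.3922; 1.8170 -0.8105]
AᵀP(A−BK) = [1.3595 -0.8366; -0.8366 5.4379]
P' = Q + AᵀP(A−BK) = [6.3595 0.1634; 0.1634 6.4379]
tr(P') = 12.7974

12.7974


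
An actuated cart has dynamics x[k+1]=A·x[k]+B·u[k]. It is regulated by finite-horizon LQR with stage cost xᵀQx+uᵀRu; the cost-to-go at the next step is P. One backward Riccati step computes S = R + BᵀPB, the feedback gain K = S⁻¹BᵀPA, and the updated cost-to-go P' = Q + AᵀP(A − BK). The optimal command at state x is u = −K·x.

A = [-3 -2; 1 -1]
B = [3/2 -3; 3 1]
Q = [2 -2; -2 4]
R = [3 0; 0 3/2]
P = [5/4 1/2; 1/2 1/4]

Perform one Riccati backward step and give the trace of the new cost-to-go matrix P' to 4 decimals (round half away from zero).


7.7136

BᵀP = [3.3750 1.5000; -3.2500 -1.2500]
S = R + BᵀPB = [3 0; 0 3/2] + [9.5625 -8.6250; -8.6250 8.5000] = [12.5625 -8.6250; -8.6250 10.0000]
BᵀPA = [-8.6250 -8.2500; 8.5000 7.7500]
K = S⁻¹·BᵀPA = [-0.2525 -0.3056; 0.6322 0.5114]
A−BK = [-0.7246 -0.0073; 1.1253 -0.5947]
AᵀP(A−BK) = [0.9483 0.7672; 0.7672 0.7653]
P' = Q + AᵀP(A−BK) = [2.9483 -1.2328; -1.2328 4.7653]
tr(P') = 7.7136


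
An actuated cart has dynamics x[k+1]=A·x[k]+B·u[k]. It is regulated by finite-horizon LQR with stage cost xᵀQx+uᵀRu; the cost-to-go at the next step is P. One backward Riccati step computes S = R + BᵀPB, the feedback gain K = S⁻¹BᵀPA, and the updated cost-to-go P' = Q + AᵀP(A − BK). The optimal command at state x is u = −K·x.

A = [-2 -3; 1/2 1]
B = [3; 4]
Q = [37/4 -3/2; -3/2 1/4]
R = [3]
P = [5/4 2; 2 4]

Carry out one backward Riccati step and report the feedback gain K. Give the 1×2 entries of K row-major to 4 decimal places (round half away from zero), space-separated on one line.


-0.0990 -0.1050

BᵀP = [11.7500 22.0000]
S = R + BᵀPB = [3] + [123.2500] = [126.2500]
BᵀPA = [-12.5000 -13.2500]
K = S⁻¹·BᵀPA = [-0.0990 -0.1050]
A−BK = [-1.7030 -2.6851; 0.8960 1.4198]
AᵀP(A−BK) = [0.7624 1.1881; 1.1881 1.8594]
P' = Q + AᵀP(A−BK) = [10.0124 -0.3119; -0.3119 2.1094]
tr(P') = 12.1218


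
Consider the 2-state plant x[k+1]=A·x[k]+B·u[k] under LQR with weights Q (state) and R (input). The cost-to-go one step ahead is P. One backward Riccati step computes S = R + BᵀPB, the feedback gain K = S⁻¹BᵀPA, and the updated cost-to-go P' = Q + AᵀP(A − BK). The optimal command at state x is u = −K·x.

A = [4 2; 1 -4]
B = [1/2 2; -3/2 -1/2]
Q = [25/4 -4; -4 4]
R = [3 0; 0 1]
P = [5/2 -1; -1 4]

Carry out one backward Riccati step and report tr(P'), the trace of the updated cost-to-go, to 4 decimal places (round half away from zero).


BᵀP = [2.7500 -6.5000; 5.5000 -4.0000]
S = R + BᵀPB = [3 0; 0 1] + [11.1250 8.7500; 8.7500 13.0000] = [14.1250 8.7500; 8.7500 14.0000]
BᵀPA = [4.5000 31.5000; 18.0000 27.0000]
K = S⁻¹·BᵀPA = [-0.7798 1.6895; 1.7731 0.8726]
A−BK = [0.8437 -0.5900; 0.7169 -1.0294]
AᵀP(A−BK) = [7.5936 -5.3100; -5.3100 13.2192]
P' = Q + AᵀP(A−BK) = [13.8436 -9.3100; -9.3100 17.2192]
tr(P') = 31.0628

31.0628


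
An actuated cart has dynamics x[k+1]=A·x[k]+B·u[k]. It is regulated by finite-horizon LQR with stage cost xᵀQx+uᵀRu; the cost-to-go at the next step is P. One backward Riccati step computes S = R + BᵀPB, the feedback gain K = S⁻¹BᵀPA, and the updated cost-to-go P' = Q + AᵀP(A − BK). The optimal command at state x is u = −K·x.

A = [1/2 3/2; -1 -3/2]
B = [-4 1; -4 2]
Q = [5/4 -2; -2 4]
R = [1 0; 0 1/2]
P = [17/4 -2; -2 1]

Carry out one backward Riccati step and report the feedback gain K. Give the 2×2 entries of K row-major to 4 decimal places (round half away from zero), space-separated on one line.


BᵀP = [-9.0000 4.0000; 0.2500 0.0000]
S = R + BᵀPB = [1 0; 0 1/2] + [20.0000 -1.0000; -1.0000 0.2500] = [21.0000 -1.0000; -1.0000 0.7500]
BᵀPA = [-8.5000 -19.5000; 0.1250 0.3750]
K = S⁻¹·BᵀPA = [-0.4237 -0.9661; -0.3983 -0.7881]
A−BK = [-0.7966 -1.5763; -1.8983 -3.7881]
AᵀP(A−BK) = [0.5106 1.0742; 1.0742 2.2691]
P' = Q + AᵀP(A−BK) = [1.7606 -0.9258; -0.9258 6.2691]
tr(P') = 8.0297

-0.4237 -0.9661 -0.3983 -0.7881


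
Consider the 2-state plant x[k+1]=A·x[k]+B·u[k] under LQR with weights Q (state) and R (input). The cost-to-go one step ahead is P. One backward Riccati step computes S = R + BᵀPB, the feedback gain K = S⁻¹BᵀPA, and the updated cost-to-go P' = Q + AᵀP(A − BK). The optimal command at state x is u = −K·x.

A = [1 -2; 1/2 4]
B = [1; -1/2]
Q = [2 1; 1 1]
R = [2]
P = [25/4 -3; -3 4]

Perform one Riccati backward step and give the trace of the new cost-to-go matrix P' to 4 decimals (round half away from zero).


BᵀP = [7.7500 -5.0000]
S = R + BᵀPB = [2] + [10.2500] = [12.2500]
BᵀPA = [5.2500 -35.5000]
K = S⁻¹·BᵀPA = [0.4286 -2.8980]
A−BK = [0.5714 0.8980; 0.7143 2.5510]
AᵀP(A−BK) = [2.0000 1.7143; 1.7143 34.1224]
P' = Q + AᵀP(A−BK) = [4.0000 2.7143; 2.7143 35.1224]
tr(P') = 39.1224

39.1224


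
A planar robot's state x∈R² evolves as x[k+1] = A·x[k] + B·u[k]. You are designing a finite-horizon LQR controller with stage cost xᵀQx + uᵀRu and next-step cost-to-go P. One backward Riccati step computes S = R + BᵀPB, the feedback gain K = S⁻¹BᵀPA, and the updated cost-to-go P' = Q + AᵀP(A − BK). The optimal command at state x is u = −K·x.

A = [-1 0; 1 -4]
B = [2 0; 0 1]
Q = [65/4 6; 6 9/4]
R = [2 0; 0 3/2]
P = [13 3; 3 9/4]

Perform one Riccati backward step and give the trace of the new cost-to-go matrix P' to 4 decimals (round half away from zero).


31.9640

BᵀP = [26.0000 6.0000; 3.0000 2.2500]
S = R + BᵀPB = [2 0; 0 3/2] + [52.0000 6.0000; 6.0000 2.2500] = [54.0000 6.0000; 6.0000 3.7500]
BᵀPA = [-20.0000 -24.0000; -0.7500 -9.0000]
K = S⁻¹·BᵀPA = [-0.4234 -0.2162; 0.4775 -2.0541]
A−BK = [-0.1532 0.4324; 0.5225 -1.9459]
AᵀP(A−BK) = [1.1396 -2.8649; -2.8649 12.3243]
P' = Q + AᵀP(A−BK) = [17.3896 3.1351; 3.1351 14.5743]
tr(P') = 31.9640


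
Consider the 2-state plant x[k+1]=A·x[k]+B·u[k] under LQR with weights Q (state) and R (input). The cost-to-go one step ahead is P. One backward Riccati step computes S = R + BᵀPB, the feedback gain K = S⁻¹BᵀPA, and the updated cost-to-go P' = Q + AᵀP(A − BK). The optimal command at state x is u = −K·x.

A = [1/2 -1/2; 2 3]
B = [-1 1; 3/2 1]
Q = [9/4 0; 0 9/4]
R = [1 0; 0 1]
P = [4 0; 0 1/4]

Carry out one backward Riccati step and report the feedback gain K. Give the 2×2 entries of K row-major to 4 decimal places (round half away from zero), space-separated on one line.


0.1556 0.7393 0.5837 0.2724

BᵀP = [-4.0000 0.3750; 4.0000 0.2500]
S = R + BᵀPB = [1 0; 0 1] + [4.5625 -3.6250; -3.6250 4.2500] = [5.5625 -3.6250; -3.6250 5.2500]
BᵀPA = [-1.2500 3.1250; 2.5000 -1.2500]
K = S⁻¹·BᵀPA = [0.1556 0.7393; 0.5837 0.2724]
A−BK = [0.0720 -0.0331; 1.1829 1.6187]
AᵀP(A−BK) = [0.7354 0.7432; 0.7432 1.2802]
P' = Q + AᵀP(A−BK) = [2.9854 0.7432; 0.7432 3.5302]
tr(P') = 6.5156


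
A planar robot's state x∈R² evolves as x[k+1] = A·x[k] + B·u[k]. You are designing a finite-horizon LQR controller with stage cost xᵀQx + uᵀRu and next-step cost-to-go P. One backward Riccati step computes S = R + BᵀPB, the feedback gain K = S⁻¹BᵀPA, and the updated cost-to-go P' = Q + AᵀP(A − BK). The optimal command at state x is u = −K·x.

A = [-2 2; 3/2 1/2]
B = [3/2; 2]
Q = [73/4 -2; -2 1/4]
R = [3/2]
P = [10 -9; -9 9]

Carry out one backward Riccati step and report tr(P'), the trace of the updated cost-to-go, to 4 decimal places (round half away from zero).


127.5625

BᵀP = [-3.0000 4.5000]
S = R + BᵀPB = [3/2] + [4.5000] = [6.0000]
BᵀPA = [12.7500 -3.7500]
K = S⁻¹·BᵀPA = [2.1250 -0.6250]
A−BK = [-5.1875 2.9375; -2.7500 1.7500]
AᵀP(A−BK) = [87.1563 -43.2813; -43.2813 21.9063]
P' = Q + AᵀP(A−BK) = [105.4063 -45.2813; -45.2813 22.1563]
tr(P') = 127.5625


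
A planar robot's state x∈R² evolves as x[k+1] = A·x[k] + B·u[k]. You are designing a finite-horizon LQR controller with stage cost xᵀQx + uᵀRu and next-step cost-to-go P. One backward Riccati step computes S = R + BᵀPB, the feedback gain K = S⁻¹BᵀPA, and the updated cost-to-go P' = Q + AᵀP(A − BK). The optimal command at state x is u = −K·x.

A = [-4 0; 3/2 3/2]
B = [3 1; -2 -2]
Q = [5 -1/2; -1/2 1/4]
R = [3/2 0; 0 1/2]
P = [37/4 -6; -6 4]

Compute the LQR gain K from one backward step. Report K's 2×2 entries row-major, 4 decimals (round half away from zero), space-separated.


-0.7092 -0.0766 -0.8227 -0.2809

BᵀP = [39.7500 -26.0000; 21.2500 -14.0000]
S = R + BᵀPB = [3/2 0; 0 1/2] + [171.2500 91.7500; 91.7500 49.2500] = [172.7500 91.7500; 91.7500 49.7500]
BᵀPA = [-198.0000 -39.0000; -106.0000 -21.0000]
K = S⁻¹·BᵀPA = [-0.7092 -0.0766; -0.8227 -0.2809]
A−BK = [-1.0496 0.5106; -1.5638 0.7851]
AᵀP(A−BK) = [1.3688 0.0638; 0.0638 0.1149]
P' = Q + AᵀP(A−BK) = [6.3688 -0.4362; -0.4362 0.3649]
tr(P') = 6.7337


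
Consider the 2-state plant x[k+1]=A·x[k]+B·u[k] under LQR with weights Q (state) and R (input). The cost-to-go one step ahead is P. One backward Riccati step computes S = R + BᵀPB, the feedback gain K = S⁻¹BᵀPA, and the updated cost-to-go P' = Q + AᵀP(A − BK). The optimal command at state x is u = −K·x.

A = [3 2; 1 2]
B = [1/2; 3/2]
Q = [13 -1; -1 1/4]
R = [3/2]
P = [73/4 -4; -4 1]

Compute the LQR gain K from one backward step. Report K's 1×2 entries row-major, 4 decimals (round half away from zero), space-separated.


BᵀP = [3.1250 -0.5000]
S = R + BᵀPB = [3/2] + [0.8125] = [2.3125]
BᵀPA = [8.8750 5.2500]
K = S⁻¹·BᵀPA = [3.8378 2.2703]
A−BK = [1.0811 0.8649; -4.7568 -1.4054]
AᵀP(A−BK) = [107.1892 59.3514; 59.3514 33.0811]
P' = Q + AᵀP(A−BK) = [120.1892 58.3514; 58.3514 33.3311]
tr(P') = 153.5203

3.8378 2.2703


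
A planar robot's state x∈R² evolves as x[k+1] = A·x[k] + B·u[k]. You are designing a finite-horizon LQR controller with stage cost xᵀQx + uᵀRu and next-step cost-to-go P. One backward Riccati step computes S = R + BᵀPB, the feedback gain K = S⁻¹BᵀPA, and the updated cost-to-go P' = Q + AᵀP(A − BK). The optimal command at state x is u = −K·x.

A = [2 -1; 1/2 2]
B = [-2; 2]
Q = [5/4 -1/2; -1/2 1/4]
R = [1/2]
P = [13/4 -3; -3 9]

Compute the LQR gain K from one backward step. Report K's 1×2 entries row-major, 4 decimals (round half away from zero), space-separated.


-0.1769 0.8231

BᵀP = [-12.5000 24.0000]
S = R + BᵀPB = [1/2] + [73.0000] = [73.5000]
BᵀPA = [-13.0000 60.5000]
K = S⁻¹·BᵀPA = [-0.1769 0.8231]
A−BK = [1.6463 0.6463; 0.8537 0.3537]
AᵀP(A−BK) = [6.9507 2.7007; 2.7007 1.4507]
P' = Q + AᵀP(A−BK) = [8.2007 2.2007; 2.2007 1.7007]
tr(P') = 9.9014


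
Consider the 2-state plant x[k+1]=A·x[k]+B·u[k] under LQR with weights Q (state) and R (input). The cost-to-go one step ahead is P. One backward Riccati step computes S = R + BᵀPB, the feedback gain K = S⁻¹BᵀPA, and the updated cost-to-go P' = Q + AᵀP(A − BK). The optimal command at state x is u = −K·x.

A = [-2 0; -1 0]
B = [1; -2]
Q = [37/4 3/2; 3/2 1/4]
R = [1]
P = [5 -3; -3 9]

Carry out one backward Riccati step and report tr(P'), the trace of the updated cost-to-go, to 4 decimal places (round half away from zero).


26.4815

BᵀP = [11.0000 -21.0000]
S = R + BᵀPB = [1] + [53.0000] = [54.0000]
BᵀPA = [-1.0000 0.0000]
K = S⁻¹·BᵀPA = [-0.0185 0.0000]
A−BK = [-1.9815 0.0000; -1.0370 0.0000]
AᵀP(A−BK) = [16.9815 0.0000; 0.0000 0.0000]
P' = Q + AᵀP(A−BK) = [26.2315 1.5000; 1.5000 0.2500]
tr(P') = 26.4815


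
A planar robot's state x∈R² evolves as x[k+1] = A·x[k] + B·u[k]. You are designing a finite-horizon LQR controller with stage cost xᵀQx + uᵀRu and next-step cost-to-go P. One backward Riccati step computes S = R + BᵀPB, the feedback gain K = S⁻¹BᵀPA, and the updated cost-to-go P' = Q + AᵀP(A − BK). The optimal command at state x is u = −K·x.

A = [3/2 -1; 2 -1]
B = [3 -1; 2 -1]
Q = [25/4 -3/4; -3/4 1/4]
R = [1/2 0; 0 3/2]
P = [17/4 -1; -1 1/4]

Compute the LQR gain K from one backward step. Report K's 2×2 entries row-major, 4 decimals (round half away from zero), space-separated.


0.3879 -0.2882 -0.0437 0.0306

BᵀP = [10.7500 -2.5000; -3.2500 0.7500]
S = R + BᵀPB = [1/2 0; 0 3/2] + [27.2500 -8.2500; -8.2500 2.5000] = [27.7500 -8.2500; -8.2500 4.0000]
BᵀPA = [11.1250 -8.2500; -3.3750 2.5000]
K = S⁻¹·BᵀPA = [0.3879 -0.2882; -0.0437 0.0306]
A−BK = [0.2926 -0.1048; 1.1805 -0.3930]
AᵀP(A−BK) = [0.0995 -0.0655; -0.0655 0.0459]
P' = Q + AᵀP(A−BK) = [6.3495 -0.8155; -0.8155 0.2959]
tr(P') = 6.6454


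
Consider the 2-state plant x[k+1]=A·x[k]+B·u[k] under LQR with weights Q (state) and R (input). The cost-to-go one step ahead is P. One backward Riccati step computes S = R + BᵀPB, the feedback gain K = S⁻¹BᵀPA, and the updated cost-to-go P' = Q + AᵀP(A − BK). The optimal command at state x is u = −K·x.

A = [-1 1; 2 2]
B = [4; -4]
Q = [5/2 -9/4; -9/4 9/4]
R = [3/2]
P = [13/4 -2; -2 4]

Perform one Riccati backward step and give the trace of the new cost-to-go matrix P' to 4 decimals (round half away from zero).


BᵀP = [21.0000 -24.0000]
S = R + BᵀPB = [3/2] + [180.0000] = [181.5000]
BᵀPA = [-69.0000 -27.0000]
K = S⁻¹·BᵀPA = [-0.3802 -0.1488]
A−BK = [0.5207 1.5950; 0.4793 1.4050]
AᵀP(A−BK) = [1.0186 2.4855; 2.4855 7.2335]
P' = Q + AᵀP(A−BK) = [3.5186 0.2355; 0.2355 9.4835]
tr(P') = 13.0021

13.0021


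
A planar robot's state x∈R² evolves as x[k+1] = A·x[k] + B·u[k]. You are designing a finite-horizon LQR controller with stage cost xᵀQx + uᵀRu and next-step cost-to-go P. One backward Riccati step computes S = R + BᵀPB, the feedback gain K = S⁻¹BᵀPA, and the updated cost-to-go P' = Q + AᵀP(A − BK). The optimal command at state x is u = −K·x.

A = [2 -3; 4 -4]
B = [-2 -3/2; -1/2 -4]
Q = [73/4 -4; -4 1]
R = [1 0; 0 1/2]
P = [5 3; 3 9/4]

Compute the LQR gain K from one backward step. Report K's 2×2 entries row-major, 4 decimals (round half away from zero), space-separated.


-0.2711 0.6009 -0.9623 1.0150

BᵀP = [-11.5000 -7.1250; -19.5000 -13.5000]
S = R + BᵀPB = [1 0; 0 1/2] + [26.5625 45.7500; 45.7500 83.2500] = [27.5625 45.7500; 45.7500 83.7500]
BᵀPA = [-51.5000 63.0000; -93.0000 112.5000]
K = S⁻¹·BᵀPA = [-0.2711 0.6009; -0.9623 1.0150]
A−BK = [0.0142 -0.2756; 0.0151 0.3605]
AᵀP(A−BK) = [0.5394 -0.6558; -0.6558 0.9523]
P' = Q + AᵀP(A−BK) = [18.7894 -4.6558; -4.6558 1.9523]
tr(P') = 20.7417


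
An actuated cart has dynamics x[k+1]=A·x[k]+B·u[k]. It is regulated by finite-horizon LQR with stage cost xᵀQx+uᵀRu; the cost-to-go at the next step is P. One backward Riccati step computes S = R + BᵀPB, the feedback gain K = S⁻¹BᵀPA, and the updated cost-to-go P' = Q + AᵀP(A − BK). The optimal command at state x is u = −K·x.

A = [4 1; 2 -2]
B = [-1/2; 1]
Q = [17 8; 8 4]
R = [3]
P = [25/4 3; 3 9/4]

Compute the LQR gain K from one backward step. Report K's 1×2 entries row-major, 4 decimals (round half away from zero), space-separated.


BᵀP = [-0.1250 0.7500]
S = R + BᵀPB = [3] + [0.8125] = [3.8125]
BᵀPA = [1.0000 -1.6250]
K = S⁻¹·BᵀPA = [0.2623 -0.4262]
A−BK = [4.1311 0.7869; 1.7377 -1.5738]
AᵀP(A−BK) = [156.7377 -1.5738; -1.5738 2.5574]
P' = Q + AᵀP(A−BK) = [173.7377 6.4262; 6.4262 6.5574]
tr(P') = 180.2951

0.2623 -0.4262


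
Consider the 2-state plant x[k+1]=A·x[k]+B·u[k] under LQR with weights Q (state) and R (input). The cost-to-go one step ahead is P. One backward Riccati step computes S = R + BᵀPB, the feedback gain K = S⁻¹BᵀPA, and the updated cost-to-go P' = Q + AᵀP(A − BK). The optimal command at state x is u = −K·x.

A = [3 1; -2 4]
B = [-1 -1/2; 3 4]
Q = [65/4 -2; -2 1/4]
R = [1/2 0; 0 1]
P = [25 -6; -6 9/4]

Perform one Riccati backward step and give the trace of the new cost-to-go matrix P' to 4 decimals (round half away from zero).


31.9641

BᵀP = [-43.0000 12.7500; -36.5000 12.0000]
S = R + BᵀPB = [1/2 0; 0 1] + [81.2500 72.5000; 72.5000 66.2500] = [81.7500 72.5000; 72.5000 67.2500]
BᵀPA = [-154.5000 8.0000; -133.5000 11.5000]
K = S⁻¹·BᵀPA = [-2.9464 -1.2250; 1.1913 1.4916]
A−BK = [0.6492 0.5208; 2.0740 1.7085]
AᵀP(A−BK) = [9.8178 6.8713; 6.8713 5.6464]
P' = Q + AᵀP(A−BK) = [26.0678 4.8713; 4.8713 5.8964]
tr(P') = 31.9641


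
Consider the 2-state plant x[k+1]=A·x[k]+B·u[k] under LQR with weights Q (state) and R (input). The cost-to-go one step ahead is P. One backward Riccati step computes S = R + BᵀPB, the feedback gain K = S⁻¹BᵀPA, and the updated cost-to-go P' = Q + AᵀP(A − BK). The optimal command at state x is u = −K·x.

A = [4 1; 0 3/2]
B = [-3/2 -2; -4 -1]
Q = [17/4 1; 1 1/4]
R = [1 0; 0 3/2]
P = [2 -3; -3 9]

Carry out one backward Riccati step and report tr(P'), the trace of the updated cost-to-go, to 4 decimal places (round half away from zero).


11.2421

BᵀP = [9.0000 -31.5000; -1.0000 -3.0000]
S = R + BᵀPB = [1 0; 0 3/2] + [112.5000 13.5000; 13.5000 5.0000] = [113.5000 13.5000; 13.5000 6.5000]
BᵀPA = [36.0000 -38.2500; -4.0000 -5.5000]
K = S⁻¹·BᵀPA = [0.5185 -0.3139; -1.6922 -0.1942]
A−BK = [1.3933 0.1408; 0.3816 0.0502]
AᵀP(A−BK) = [6.5671 0.5239; 0.5239 0.1750]
P' = Q + AᵀP(A−BK) = [10.8171 1.5239; 1.5239 0.4250]
tr(P') = 11.2421


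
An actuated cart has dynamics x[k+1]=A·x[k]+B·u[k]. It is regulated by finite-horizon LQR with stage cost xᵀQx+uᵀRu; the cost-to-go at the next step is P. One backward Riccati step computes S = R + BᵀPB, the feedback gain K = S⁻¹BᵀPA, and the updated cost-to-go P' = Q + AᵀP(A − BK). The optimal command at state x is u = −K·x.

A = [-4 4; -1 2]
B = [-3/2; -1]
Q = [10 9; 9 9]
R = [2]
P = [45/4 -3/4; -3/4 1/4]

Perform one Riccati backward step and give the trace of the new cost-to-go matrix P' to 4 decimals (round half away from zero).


BᵀP = [-16.1250 0.8750]
S = R + BᵀPB = [2] + [23.3125] = [25.3125]
BᵀPA = [63.6250 -62.7500]
K = S⁻¹·BᵀPA = [2.5136 -2.4790]
A−BK = [-0.2296 0.2815; 1.5136 -0.4790]
AᵀP(A−BK) = [14.3235 -13.7728; -13.7728 13.4420]
P' = Q + AᵀP(A−BK) = [24.3235 -4.7728; -4.7728 22.4420]
tr(P') = 46.7654

46.7654


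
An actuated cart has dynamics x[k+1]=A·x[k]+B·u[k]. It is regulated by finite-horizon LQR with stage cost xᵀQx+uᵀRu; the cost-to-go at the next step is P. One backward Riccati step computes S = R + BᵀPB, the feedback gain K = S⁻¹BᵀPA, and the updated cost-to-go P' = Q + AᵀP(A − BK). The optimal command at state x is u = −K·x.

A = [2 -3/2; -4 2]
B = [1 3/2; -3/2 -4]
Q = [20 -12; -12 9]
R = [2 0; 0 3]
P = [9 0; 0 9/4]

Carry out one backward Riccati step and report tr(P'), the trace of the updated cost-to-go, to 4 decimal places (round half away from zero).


34.3818

BᵀP = [9.0000 -3.3750; 13.5000 -9.0000]
S = R + BᵀPB = [2 0; 0 3] + [14.0625 27.0000; 27.0000 56.2500] = [16.0625 27.0000; 27.0000 59.2500]
BᵀPA = [31.5000 -20.2500; 63.0000 -38.2500]
K = S⁻¹·BᵀPA = [0.7426 -0.7502; 0.7249 -0.3037]
A−BK = [0.1701 -0.2943; 0.0135 -0.3401]
AᵀP(A−BK) = [2.9400 -2.2353; -2.2353 2.4418]
P' = Q + AᵀP(A−BK) = [22.9400 -14.2353; -14.2353 11.4418]
tr(P') = 34.3818
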